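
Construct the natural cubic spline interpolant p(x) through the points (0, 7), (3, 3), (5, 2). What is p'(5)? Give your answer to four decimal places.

With M_i denoting the second derivative at x_i, h_i = 3, 2, and Δ_i = (y_(i+1) − y_i)/h_i = -4/3, -1/2:
  3·M_0 + 10·M_1 + 2·M_2 = 6(Δ_1 - Δ_0) = 5
Natural end conditions: M_0 = M_2 = 0.
Solving: M_0 = 0, M_1 = 1/2, M_2 = 0.
On [3, 5], p'(x) = b_1 + 2c_1·(x - 3) + 3d_1·(x - 3)² with b_1 = Δ_1 - h_1(2M_1 + M_2)/6 = -5/6, c_1 = M_1/2 = 1/4, d_1 = (M_2 - M_1)/(6h_1) = -1/24. So p'(5) = -1/3.

-0.3333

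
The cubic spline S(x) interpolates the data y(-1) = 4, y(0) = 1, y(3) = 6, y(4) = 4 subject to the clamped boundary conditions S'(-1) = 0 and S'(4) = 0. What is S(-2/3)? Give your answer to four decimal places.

Write M_i for S''(x_i). With h_i = 1, 3, 1 and divided differences Δ_i = -3, 5/3, -2, the continuity of S' gives the tridiagonal system
  1·M_0 + 8·M_1 + 3·M_2 = 6(Δ_1 - Δ_0) = 28
  3·M_1 + 8·M_2 + 1·M_3 = 6(Δ_2 - Δ_1) = -22
Clamped end conditions give two more equations: 2h_0·M_0 + h_0·M_1 = 6(Δ_0 - S'(-1)) = -18 and h_2·M_2 + 2h_2·M_3 = 6(S'(4) - Δ_2) = 12.
Hence M_0 = -808/63, M_1 = 482/63, M_2 = -428/63, M_3 = 592/63.
On [-1, 0], S(x) = 4 + 0·(x + 1) - 404/63·(x + 1)² + 215/63·(x + 1)³.
With (x + 1) = 1/3: S(-2/3) = 5807/1701.

3.4139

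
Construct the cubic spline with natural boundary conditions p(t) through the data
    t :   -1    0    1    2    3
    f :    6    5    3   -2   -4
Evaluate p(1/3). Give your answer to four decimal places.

4.6296

With σ_i denoting the second derivative at x_i, h_i = 1, 1, 1, 1, and Δ_i = (y_(i+1) − y_i)/h_i = -1, -2, -5, -2:
  1·σ_0 + 4·σ_1 + 1·σ_2 = 6(Δ_1 - Δ_0) = -6
  1·σ_1 + 4·σ_2 + 1·σ_3 = 6(Δ_2 - Δ_1) = -18
  1·σ_2 + 4·σ_3 + 1·σ_4 = 6(Δ_3 - Δ_2) = 18
Natural end conditions: σ_0 = σ_4 = 0.
Solving the tridiagonal system: σ_0 = 0, σ_1 = 0, σ_2 = -6, σ_3 = 6, σ_4 = 0.
On [0, 1], p(t) = 5 - 1·t + 0·t² - 1·t³.
With t = 1/3: p(1/3) = 125/27.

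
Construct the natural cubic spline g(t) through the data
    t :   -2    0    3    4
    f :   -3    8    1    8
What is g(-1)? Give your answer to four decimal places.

4.4155

Put m_i = g'' at the i-th knot. Here h = (2, 3, 1) and Δ = (11/2, -7/3, 7), so the interior equations h_(i-1)·m_(i-1) + 2(h_(i-1)+h_i)·m_i + h_i·m_(i+1) = 6(Δ_i − Δ_(i-1)) read
  2·m_0 + 10·m_1 + 3·m_2 = 6(Δ_1 - Δ_0) = -47
  3·m_1 + 8·m_2 + 1·m_3 = 6(Δ_2 - Δ_1) = 56
Natural end conditions: m_0 = m_3 = 0.
Solving the tridiagonal system: m_0 = 0, m_1 = -544/71, m_2 = 701/71, m_3 = 0.
On [-2, 0], g(t) = -3 + 3431/426·(t + 2) + 0·(t + 2)² - 136/213·(t + 2)³.
With (t + 2) = 1: g(-1) = 627/142.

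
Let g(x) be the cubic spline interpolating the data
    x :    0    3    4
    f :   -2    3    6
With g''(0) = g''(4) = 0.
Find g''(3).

With m_i denoting the second derivative at x_i, h_i = 3, 1, and Δ_i = (y_(i+1) − y_i)/h_i = 5/3, 3:
  3·m_0 + 8·m_1 + 1·m_2 = 6(Δ_1 - Δ_0) = 8
Natural end conditions: m_0 = m_2 = 0.
Solving: m_0 = 0, m_1 = 1, m_2 = 0.

1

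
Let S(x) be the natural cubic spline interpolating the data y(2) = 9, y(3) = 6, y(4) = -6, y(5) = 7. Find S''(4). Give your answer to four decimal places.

43.6000

With M_i denoting the second derivative at x_i, h_i = 1, 1, 1, and Δ_i = (y_(i+1) − y_i)/h_i = -3, -12, 13:
  1·M_0 + 4·M_1 + 1·M_2 = 6(Δ_1 - Δ_0) = -54
  1·M_1 + 4·M_2 + 1·M_3 = 6(Δ_2 - Δ_1) = 150
Natural end conditions: M_0 = M_3 = 0.
Solving: M_0 = 0, M_1 = -122/5, M_2 = 218/5, M_3 = 0.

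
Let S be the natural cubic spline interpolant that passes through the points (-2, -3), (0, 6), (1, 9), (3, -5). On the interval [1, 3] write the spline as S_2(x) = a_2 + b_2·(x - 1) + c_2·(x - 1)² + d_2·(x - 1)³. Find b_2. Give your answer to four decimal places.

-0.3143

Put σ_i = S'' at the i-th knot. Here h = (2, 1, 2) and Δ = (9/2, 3, -7), so the interior equations h_(i-1)·σ_(i-1) + 2(h_(i-1)+h_i)·σ_i + h_i·σ_(i+1) = 6(Δ_i − Δ_(i-1)) read
  2·σ_0 + 6·σ_1 + 1·σ_2 = 6(Δ_1 - Δ_0) = -9
  1·σ_1 + 6·σ_2 + 2·σ_3 = 6(Δ_2 - Δ_1) = -60
Natural end conditions: σ_0 = σ_3 = 0.
Solving: σ_0 = 0, σ_1 = 6/35, σ_2 = -351/35, σ_3 = 0.
On [1, 3], with S_2(x) = a_2 + b_2·(x - 1) + c_2·(x - 1)² + d_2·(x - 1)³: c_2 = σ_2/2 = -351/70, d_2 = (σ_3 - σ_2)/(6h_2) = 117/140, b_2 = Δ_2 - h_2(2σ_2 + σ_3)/6 = -11/35.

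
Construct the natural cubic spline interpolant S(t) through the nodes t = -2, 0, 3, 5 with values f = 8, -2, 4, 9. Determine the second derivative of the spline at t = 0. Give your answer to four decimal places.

Let M_i = S''(x_i). Step sizes h_i = 2, 3, 2; slopes of the chords Δ_i = (y_(i+1) - y_i)/h_i = -5, 2, 5/2.
  2·M_0 + 10·M_1 + 3·M_2 = 6(Δ_1 - Δ_0) = 42
  3·M_1 + 10·M_2 + 2·M_3 = 6(Δ_2 - Δ_1) = 3
Natural end conditions: M_0 = M_3 = 0.
Solving: M_0 = 0, M_1 = 411/91, M_2 = -96/91, M_3 = 0.

4.5165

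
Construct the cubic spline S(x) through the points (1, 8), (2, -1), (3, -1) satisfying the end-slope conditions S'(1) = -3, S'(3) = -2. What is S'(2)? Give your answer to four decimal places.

Put M_i = S'' at the i-th knot. Here h = (1, 1) and Δ = (-9, 0), so the interior equations h_(i-1)·M_(i-1) + 2(h_(i-1)+h_i)·M_i + h_i·M_(i+1) = 6(Δ_i − Δ_(i-1)) read
  1·M_0 + 4·M_1 + 1·M_2 = 6(Δ_1 - Δ_0) = 54
Clamped end conditions give two more equations: 2h_0·M_0 + h_0·M_1 = 6(Δ_0 - S'(1)) = -36 and h_1·M_1 + 2h_1·M_2 = 6(S'(3) - Δ_1) = -12.
Forward elimination and back-substitution give M_0 = -31, M_1 = 26, M_2 = -19.
On [2, 3], S'(x) = b_1 + 2c_1·(x - 2) + 3d_1·(x - 2)² with b_1 = Δ_1 - h_1(2M_1 + M_2)/6 = -11/2, c_1 = M_1/2 = 13, d_1 = (M_2 - M_1)/(6h_1) = -15/2. So S'(2) = -11/2.

-5.5000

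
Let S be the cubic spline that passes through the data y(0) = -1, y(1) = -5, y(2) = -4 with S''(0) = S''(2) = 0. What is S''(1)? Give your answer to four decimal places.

Write m_i for S''(x_i). With h_i = 1, 1 and divided differences Δ_i = -4, 1, the continuity of S' gives the tridiagonal system
  1·m_0 + 4·m_1 + 1·m_2 = 6(Δ_1 - Δ_0) = 30
Natural end conditions: m_0 = m_2 = 0.
Forward elimination and back-substitution give m_0 = 0, m_1 = 15/2, m_2 = 0.

7.5000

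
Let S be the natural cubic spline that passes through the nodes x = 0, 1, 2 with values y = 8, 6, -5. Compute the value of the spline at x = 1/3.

Put M_i = S'' at the i-th knot. Here h = (1, 1) and Δ = (-2, -11), so the interior equations h_(i-1)·M_(i-1) + 2(h_(i-1)+h_i)·M_i + h_i·M_(i+1) = 6(Δ_i − Δ_(i-1)) read
  1·M_0 + 4·M_1 + 1·M_2 = 6(Δ_1 - Δ_0) = -54
Natural end conditions: M_0 = M_2 = 0.
Solving: M_0 = 0, M_1 = -27/2, M_2 = 0.
On [0, 1], S(x) = 8 + 1/4·x + 0·x² - 9/4·x³.
With x = 1/3: S(1/3) = 8.

8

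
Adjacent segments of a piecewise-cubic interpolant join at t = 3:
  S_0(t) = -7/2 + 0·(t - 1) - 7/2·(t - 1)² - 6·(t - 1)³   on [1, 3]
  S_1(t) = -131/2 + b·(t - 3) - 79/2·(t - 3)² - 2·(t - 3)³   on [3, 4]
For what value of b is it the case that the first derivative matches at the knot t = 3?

S_0'(t) = 0 - 7·(t - 1) - 18·(t - 1)², so S_0'(3) = -86. On the right, S_1'(3) = b, so b = -86.

-86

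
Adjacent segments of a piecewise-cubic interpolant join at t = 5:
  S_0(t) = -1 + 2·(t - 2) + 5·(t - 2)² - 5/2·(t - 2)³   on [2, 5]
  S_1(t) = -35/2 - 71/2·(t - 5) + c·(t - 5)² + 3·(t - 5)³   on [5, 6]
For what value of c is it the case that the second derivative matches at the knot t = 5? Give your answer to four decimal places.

-17.5000

S_0''(t) = 10 - 15·(t - 2), so S_0''(5) = -35. On the right, S_1''(5) = 2c, so c = -35/2.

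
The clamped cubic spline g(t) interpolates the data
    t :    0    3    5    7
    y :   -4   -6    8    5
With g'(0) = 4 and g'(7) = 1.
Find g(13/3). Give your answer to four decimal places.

Let M_i = g''(x_i). Step sizes h_i = 3, 2, 2; slopes of the chords Δ_i = (y_(i+1) - y_i)/h_i = -2/3, 7, -3/2.
  3·M_0 + 10·M_1 + 2·M_2 = 6(Δ_1 - Δ_0) = 46
  2·M_1 + 8·M_2 + 2·M_3 = 6(Δ_2 - Δ_1) = -51
Clamped end conditions give two more equations: 2h_0·M_0 + h_0·M_1 = 6(Δ_0 - g'(0)) = -28 and h_2·M_2 + 2h_2·M_3 = 6(g'(7) - Δ_2) = 15.
Solving the tridiagonal system: M_0 = -1055/111, M_1 = 358/37, M_2 = -823/74, M_3 = 689/74.
On [3, 5], g(t) = -6 + 315/74·(t - 3) + 179/37·(t - 3)² - 513/296·(t - 3)³.
With (t - 3) = 4/3: g(13/3) = 1388/333.

4.1682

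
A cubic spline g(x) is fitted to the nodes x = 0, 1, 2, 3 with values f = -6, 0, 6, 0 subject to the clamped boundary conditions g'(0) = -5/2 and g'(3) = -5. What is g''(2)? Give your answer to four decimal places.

-21.0667

With m_i denoting the second derivative at x_i, h_i = 1, 1, 1, and Δ_i = (y_(i+1) − y_i)/h_i = 6, 6, -6:
  1·m_0 + 4·m_1 + 1·m_2 = 6(Δ_1 - Δ_0) = 0
  1·m_1 + 4·m_2 + 1·m_3 = 6(Δ_2 - Δ_1) = -72
Clamped end conditions give two more equations: 2h_0·m_0 + h_0·m_1 = 6(Δ_0 - g'(0)) = 51 and h_2·m_2 + 2h_2·m_3 = 6(g'(3) - Δ_2) = 6.
Solving the tridiagonal system: m_0 = 392/15, m_1 = -19/15, m_2 = -316/15, m_3 = 203/15.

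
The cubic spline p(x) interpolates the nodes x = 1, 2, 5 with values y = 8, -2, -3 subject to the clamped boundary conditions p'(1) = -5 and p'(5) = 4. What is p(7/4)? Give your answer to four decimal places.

With M_i denoting the second derivative at x_i, h_i = 1, 3, and Δ_i = (y_(i+1) − y_i)/h_i = -10, -1/3:
  1·M_0 + 8·M_1 + 3·M_2 = 6(Δ_1 - Δ_0) = 58
Clamped end conditions give two more equations: 2h_0·M_0 + h_0·M_1 = 6(Δ_0 - p'(1)) = -30 and h_1·M_1 + 2h_1·M_2 = 6(p'(5) - Δ_1) = 26.
Hence M_0 = -20, M_1 = 10, M_2 = -2/3.
On [1, 2], p(x) = 8 - 5·(x - 1) - 10·(x - 1)² + 5·(x - 1)³.
With (x - 1) = 3/4: p(7/4) = 47/64.

0.7344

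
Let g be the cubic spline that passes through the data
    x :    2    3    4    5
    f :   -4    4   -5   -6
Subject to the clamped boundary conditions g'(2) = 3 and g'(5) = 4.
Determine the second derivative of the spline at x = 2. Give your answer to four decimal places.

34.6667

Let M_i = g''(x_i). Step sizes h_i = 1, 1, 1; slopes of the chords Δ_i = (y_(i+1) - y_i)/h_i = 8, -9, -1.
  1·M_0 + 4·M_1 + 1·M_2 = 6(Δ_1 - Δ_0) = -102
  1·M_1 + 4·M_2 + 1·M_3 = 6(Δ_2 - Δ_1) = 48
Clamped end conditions give two more equations: 2h_0·M_0 + h_0·M_1 = 6(Δ_0 - g'(2)) = 30 and h_2·M_2 + 2h_2·M_3 = 6(g'(5) - Δ_2) = 30.
Solving the tridiagonal system: M_0 = 104/3, M_1 = -118/3, M_2 = 62/3, M_3 = 14/3.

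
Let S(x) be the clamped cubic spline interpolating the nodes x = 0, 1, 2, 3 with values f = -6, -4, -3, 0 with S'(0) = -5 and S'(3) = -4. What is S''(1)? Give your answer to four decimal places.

-11.3333

With σ_i denoting the second derivative at x_i, h_i = 1, 1, 1, and Δ_i = (y_(i+1) − y_i)/h_i = 2, 1, 3:
  1·σ_0 + 4·σ_1 + 1·σ_2 = 6(Δ_1 - Δ_0) = -6
  1·σ_1 + 4·σ_2 + 1·σ_3 = 6(Δ_2 - Δ_1) = 12
Clamped end conditions give two more equations: 2h_0·σ_0 + h_0·σ_1 = 6(Δ_0 - S'(0)) = 42 and h_2·σ_2 + 2h_2·σ_3 = 6(S'(3) - Δ_2) = -42.
Forward elimination and back-substitution give σ_0 = 80/3, σ_1 = -34/3, σ_2 = 38/3, σ_3 = -82/3.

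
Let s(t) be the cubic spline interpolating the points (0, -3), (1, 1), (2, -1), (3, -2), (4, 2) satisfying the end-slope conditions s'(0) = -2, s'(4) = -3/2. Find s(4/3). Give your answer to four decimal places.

With M_i denoting the second derivative at x_i, h_i = 1, 1, 1, 1, and Δ_i = (y_(i+1) − y_i)/h_i = 4, -2, -1, 4:
  1·M_0 + 4·M_1 + 1·M_2 = 6(Δ_1 - Δ_0) = -36
  1·M_1 + 4·M_2 + 1·M_3 = 6(Δ_2 - Δ_1) = 6
  1·M_2 + 4·M_3 + 1·M_4 = 6(Δ_3 - Δ_2) = 30
Clamped end conditions give two more equations: 2h_0·M_0 + h_0·M_1 = 6(Δ_0 - s'(0)) = 36 and h_3·M_3 + 2h_3·M_4 = 6(s'(4) - Δ_3) = -33.
Forward elimination and back-substitution give M_0 = 1459/56, M_1 = -451/28, M_2 = 19/8, M_3 = 353/28, M_4 = -1277/56.
On [1, 2], s(t) = 1 + 333/112·(t - 1) - 451/56·(t - 1)² + 345/112·(t - 1)³.
With (t - 1) = 1/3: s(4/3) = 305/252.

1.2103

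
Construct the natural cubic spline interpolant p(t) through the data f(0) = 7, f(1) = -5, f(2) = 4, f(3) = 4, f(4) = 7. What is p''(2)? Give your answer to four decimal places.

Write M_i for p''(x_i). With h_i = 1, 1, 1, 1 and divided differences Δ_i = -12, 9, 0, 3, the continuity of p' gives the tridiagonal system
  1·M_0 + 4·M_1 + 1·M_2 = 6(Δ_1 - Δ_0) = 126
  1·M_1 + 4·M_2 + 1·M_3 = 6(Δ_2 - Δ_1) = -54
  1·M_2 + 4·M_3 + 1·M_4 = 6(Δ_3 - Δ_2) = 18
Natural end conditions: M_0 = M_4 = 0.
Forward elimination and back-substitution give M_0 = 0, M_1 = 531/14, M_2 = -180/7, M_3 = 153/14, M_4 = 0.

-25.7143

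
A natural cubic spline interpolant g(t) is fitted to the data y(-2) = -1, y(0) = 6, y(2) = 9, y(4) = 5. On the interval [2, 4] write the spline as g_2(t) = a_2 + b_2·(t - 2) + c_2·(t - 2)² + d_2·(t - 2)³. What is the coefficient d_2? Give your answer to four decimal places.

Write m_i for g''(x_i). With h_i = 2, 2, 2 and divided differences Δ_i = 7/2, 3/2, -2, the continuity of g' gives the tridiagonal system
  2·m_0 + 8·m_1 + 2·m_2 = 6(Δ_1 - Δ_0) = -12
  2·m_1 + 8·m_2 + 2·m_3 = 6(Δ_2 - Δ_1) = -21
Natural end conditions: m_0 = m_3 = 0.
Solving: m_0 = 0, m_1 = -9/10, m_2 = -12/5, m_3 = 0.
On [2, 4], with g_2(t) = a_2 + b_2·(t - 2) + c_2·(t - 2)² + d_2·(t - 2)³: c_2 = m_2/2 = -6/5, d_2 = (m_3 - m_2)/(6h_2) = 1/5, b_2 = Δ_2 - h_2(2m_2 + m_3)/6 = -2/5.

0.2000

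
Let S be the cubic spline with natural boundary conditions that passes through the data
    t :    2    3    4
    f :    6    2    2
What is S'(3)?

Let M_i = S''(x_i). Step sizes h_i = 1, 1; slopes of the chords Δ_i = (y_(i+1) - y_i)/h_i = -4, 0.
  1·M_0 + 4·M_1 + 1·M_2 = 6(Δ_1 - Δ_0) = 24
Natural end conditions: M_0 = M_2 = 0.
Hence M_0 = 0, M_1 = 6, M_2 = 0.
On [3, 4], S'(t) = b_1 + 2c_1·(t - 3) + 3d_1·(t - 3)² with b_1 = Δ_1 - h_1(2M_1 + M_2)/6 = -2, c_1 = M_1/2 = 3, d_1 = (M_2 - M_1)/(6h_1) = -1. So S'(3) = -2.

-2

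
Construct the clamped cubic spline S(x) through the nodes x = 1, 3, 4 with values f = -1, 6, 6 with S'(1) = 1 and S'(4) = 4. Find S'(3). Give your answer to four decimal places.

Put M_i = S'' at the i-th knot. Here h = (2, 1) and Δ = (7/2, 0), so the interior equations h_(i-1)·M_(i-1) + 2(h_(i-1)+h_i)·M_i + h_i·M_(i+1) = 6(Δ_i − Δ_(i-1)) read
  2·M_0 + 6·M_1 + 1·M_2 = 6(Δ_1 - Δ_0) = -21
Clamped end conditions give two more equations: 2h_0·M_0 + h_0·M_1 = 6(Δ_0 - S'(1)) = 15 and h_1·M_1 + 2h_1·M_2 = 6(S'(4) - Δ_1) = 24.
Solving the tridiagonal system: M_0 = 33/4, M_1 = -9, M_2 = 33/2.
On [3, 4], S'(x) = b_1 + 2c_1·(x - 3) + 3d_1·(x - 3)² with b_1 = Δ_1 - h_1(2M_1 + M_2)/6 = 1/4, c_1 = M_1/2 = -9/2, d_1 = (M_2 - M_1)/(6h_1) = 17/4. So S'(3) = 1/4.

0.2500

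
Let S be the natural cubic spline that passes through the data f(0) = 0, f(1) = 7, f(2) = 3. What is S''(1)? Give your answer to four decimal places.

-16.5000

Put M_i = S'' at the i-th knot. Here h = (1, 1) and Δ = (7, -4), so the interior equations h_(i-1)·M_(i-1) + 2(h_(i-1)+h_i)·M_i + h_i·M_(i+1) = 6(Δ_i − Δ_(i-1)) read
  1·M_0 + 4·M_1 + 1·M_2 = 6(Δ_1 - Δ_0) = -66
Natural end conditions: M_0 = M_2 = 0.
Solving: M_0 = 0, M_1 = -33/2, M_2 = 0.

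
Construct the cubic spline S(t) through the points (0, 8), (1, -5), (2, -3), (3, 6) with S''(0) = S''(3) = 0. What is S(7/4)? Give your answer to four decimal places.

-4.6125

Let M_i = S''(x_i). Step sizes h_i = 1, 1, 1; slopes of the chords Δ_i = (y_(i+1) - y_i)/h_i = -13, 2, 9.
  1·M_0 + 4·M_1 + 1·M_2 = 6(Δ_1 - Δ_0) = 90
  1·M_1 + 4·M_2 + 1·M_3 = 6(Δ_2 - Δ_1) = 42
Natural end conditions: M_0 = M_3 = 0.
Solving the tridiagonal system: M_0 = 0, M_1 = 106/5, M_2 = 26/5, M_3 = 0.
On [1, 2], S(t) = -5 - 89/15·(t - 1) + 53/5·(t - 1)² - 8/3·(t - 1)³.
With (t - 1) = 3/4: S(7/4) = -369/80.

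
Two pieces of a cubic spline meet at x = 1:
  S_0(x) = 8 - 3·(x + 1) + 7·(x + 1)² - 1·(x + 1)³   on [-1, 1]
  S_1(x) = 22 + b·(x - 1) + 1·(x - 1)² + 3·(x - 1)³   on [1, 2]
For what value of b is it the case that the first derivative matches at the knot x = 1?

S_0'(x) = -3 + 14·(x + 1) - 3·(x + 1)², so S_0'(1) = 13. On the right, S_1'(1) = b, so b = 13.

13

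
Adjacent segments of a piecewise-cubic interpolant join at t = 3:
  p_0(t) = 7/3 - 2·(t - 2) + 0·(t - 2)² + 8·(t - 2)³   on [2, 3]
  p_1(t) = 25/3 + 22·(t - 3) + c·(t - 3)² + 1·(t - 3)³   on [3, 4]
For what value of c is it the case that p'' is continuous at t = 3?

24

p_0''(t) = 0 + 48·(t - 2), so p_0''(3) = 48. On the right, p_1''(3) = 2c, so c = 24.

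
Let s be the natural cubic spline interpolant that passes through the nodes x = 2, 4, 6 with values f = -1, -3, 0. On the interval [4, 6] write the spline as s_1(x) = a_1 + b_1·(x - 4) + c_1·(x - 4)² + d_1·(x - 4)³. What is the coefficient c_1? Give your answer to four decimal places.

Put M_i = s'' at the i-th knot. Here h = (2, 2) and Δ = (-1, 3/2), so the interior equations h_(i-1)·M_(i-1) + 2(h_(i-1)+h_i)·M_i + h_i·M_(i+1) = 6(Δ_i − Δ_(i-1)) read
  2·M_0 + 8·M_1 + 2·M_2 = 6(Δ_1 - Δ_0) = 15
Natural end conditions: M_0 = M_2 = 0.
Hence M_0 = 0, M_1 = 15/8, M_2 = 0.
On [4, 6], with s_1(x) = a_1 + b_1·(x - 4) + c_1·(x - 4)² + d_1·(x - 4)³: c_1 = M_1/2 = 15/16, d_1 = (M_2 - M_1)/(6h_1) = -5/32, b_1 = Δ_1 - h_1(2M_1 + M_2)/6 = 1/4.

0.9375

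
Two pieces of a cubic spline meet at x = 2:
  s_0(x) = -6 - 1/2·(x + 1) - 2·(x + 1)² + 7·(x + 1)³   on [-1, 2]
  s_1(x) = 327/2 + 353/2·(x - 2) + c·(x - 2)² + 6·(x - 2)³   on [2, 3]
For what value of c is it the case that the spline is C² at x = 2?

61

s_0''(x) = -4 + 42·(x + 1), so s_0''(2) = 122. On the right, s_1''(2) = 2c, so c = 61.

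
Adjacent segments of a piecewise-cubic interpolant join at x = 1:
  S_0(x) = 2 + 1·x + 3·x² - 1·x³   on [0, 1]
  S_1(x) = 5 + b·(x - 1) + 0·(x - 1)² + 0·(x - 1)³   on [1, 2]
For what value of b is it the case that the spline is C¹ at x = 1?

S_0'(x) = 1 + 6·x - 3·x², so S_0'(1) = 4. On the right, S_1'(1) = b, so b = 4.

4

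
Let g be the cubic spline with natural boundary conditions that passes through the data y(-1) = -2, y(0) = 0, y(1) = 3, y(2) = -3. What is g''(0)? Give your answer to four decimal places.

With M_i denoting the second derivative at x_i, h_i = 1, 1, 1, and Δ_i = (y_(i+1) − y_i)/h_i = 2, 3, -6:
  1·M_0 + 4·M_1 + 1·M_2 = 6(Δ_1 - Δ_0) = 6
  1·M_1 + 4·M_2 + 1·M_3 = 6(Δ_2 - Δ_1) = -54
Natural end conditions: M_0 = M_3 = 0.
Forward elimination and back-substitution give M_0 = 0, M_1 = 26/5, M_2 = -74/5, M_3 = 0.

5.2000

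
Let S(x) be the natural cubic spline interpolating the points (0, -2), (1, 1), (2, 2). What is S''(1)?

With M_i denoting the second derivative at x_i, h_i = 1, 1, and Δ_i = (y_(i+1) − y_i)/h_i = 3, 1:
  1·M_0 + 4·M_1 + 1·M_2 = 6(Δ_1 - Δ_0) = -12
Natural end conditions: M_0 = M_2 = 0.
Forward elimination and back-substitution give M_0 = 0, M_1 = -3, M_2 = 0.

-3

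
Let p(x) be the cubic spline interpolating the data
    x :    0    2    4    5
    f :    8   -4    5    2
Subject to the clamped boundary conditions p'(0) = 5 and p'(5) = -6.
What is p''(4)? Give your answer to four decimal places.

Put σ_i = p'' at the i-th knot. Here h = (2, 2, 1) and Δ = (-6, 9/2, -3), so the interior equations h_(i-1)·σ_(i-1) + 2(h_(i-1)+h_i)·σ_i + h_i·σ_(i+1) = 6(Δ_i − Δ_(i-1)) read
  2·σ_0 + 8·σ_1 + 2·σ_2 = 6(Δ_1 - Δ_0) = 63
  2·σ_1 + 6·σ_2 + 1·σ_3 = 6(Δ_2 - Δ_1) = -45
Clamped end conditions give two more equations: 2h_0·σ_0 + h_0·σ_1 = 6(Δ_0 - p'(0)) = -66 and h_2·σ_2 + 2h_2·σ_3 = 6(p'(5) - Δ_2) = -18.
Solving: σ_0 = -1159/46, σ_1 = 400/23, σ_2 = -296/23, σ_3 = -59/23.

-12.8696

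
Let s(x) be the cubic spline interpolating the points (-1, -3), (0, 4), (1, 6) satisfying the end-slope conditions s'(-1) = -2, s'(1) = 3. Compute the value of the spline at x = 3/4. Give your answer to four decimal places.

5.5703

Put M_i = s'' at the i-th knot. Here h = (1, 1) and Δ = (7, 2), so the interior equations h_(i-1)·M_(i-1) + 2(h_(i-1)+h_i)·M_i + h_i·M_(i+1) = 6(Δ_i − Δ_(i-1)) read
  1·M_0 + 4·M_1 + 1·M_2 = 6(Δ_1 - Δ_0) = -30
Clamped end conditions give two more equations: 2h_0·M_0 + h_0·M_1 = 6(Δ_0 - s'(-1)) = 54 and h_1·M_1 + 2h_1·M_2 = 6(s'(1) - Δ_1) = 6.
Forward elimination and back-substitution give M_0 = 37, M_1 = -20, M_2 = 13.
On [0, 1], s(x) = 4 + 13/2·x - 10·x² + 11/2·x³.
With x = 3/4: s(3/4) = 713/128.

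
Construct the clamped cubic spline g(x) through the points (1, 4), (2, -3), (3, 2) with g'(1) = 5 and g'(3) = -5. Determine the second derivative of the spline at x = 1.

Let M_i = g''(x_i). Step sizes h_i = 1, 1; slopes of the chords Δ_i = (y_(i+1) - y_i)/h_i = -7, 5.
  1·M_0 + 4·M_1 + 1·M_2 = 6(Δ_1 - Δ_0) = 72
Clamped end conditions give two more equations: 2h_0·M_0 + h_0·M_1 = 6(Δ_0 - g'(1)) = -72 and h_1·M_1 + 2h_1·M_2 = 6(g'(3) - Δ_1) = -60.
Forward elimination and back-substitution give M_0 = -59, M_1 = 46, M_2 = -53.

-59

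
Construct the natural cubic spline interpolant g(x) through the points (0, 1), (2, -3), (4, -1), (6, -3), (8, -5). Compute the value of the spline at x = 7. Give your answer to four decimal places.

-4.1473

Let m_i = g''(x_i). Step sizes h_i = 2, 2, 2, 2; slopes of the chords Δ_i = (y_(i+1) - y_i)/h_i = -2, 1, -1, -1.
  2·m_0 + 8·m_1 + 2·m_2 = 6(Δ_1 - Δ_0) = 18
  2·m_1 + 8·m_2 + 2·m_3 = 6(Δ_2 - Δ_1) = -12
  2·m_2 + 8·m_3 + 2·m_4 = 6(Δ_3 - Δ_2) = 0
Natural end conditions: m_0 = m_4 = 0.
Solving the tridiagonal system: m_0 = 0, m_1 = 159/56, m_2 = -33/14, m_3 = 33/56, m_4 = 0.
On [6, 8], g(x) = -3 - 39/28·(x - 6) + 33/112·(x - 6)² - 11/224·(x - 6)³.
With (x - 6) = 1: g(7) = -929/224.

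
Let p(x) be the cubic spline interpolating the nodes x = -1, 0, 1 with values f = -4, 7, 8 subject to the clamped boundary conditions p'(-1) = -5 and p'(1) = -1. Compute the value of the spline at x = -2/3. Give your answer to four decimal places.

-2.6667

With m_i denoting the second derivative at x_i, h_i = 1, 1, and Δ_i = (y_(i+1) − y_i)/h_i = 11, 1:
  1·m_0 + 4·m_1 + 1·m_2 = 6(Δ_1 - Δ_0) = -60
Clamped end conditions give two more equations: 2h_0·m_0 + h_0·m_1 = 6(Δ_0 - p'(-1)) = 96 and h_1·m_1 + 2h_1·m_2 = 6(p'(1) - Δ_1) = -12.
Solving the tridiagonal system: m_0 = 65, m_1 = -34, m_2 = 11.
On [-1, 0], p(x) = -4 - 5·(x + 1) + 65/2·(x + 1)² - 33/2·(x + 1)³.
With (x + 1) = 1/3: p(-2/3) = -8/3.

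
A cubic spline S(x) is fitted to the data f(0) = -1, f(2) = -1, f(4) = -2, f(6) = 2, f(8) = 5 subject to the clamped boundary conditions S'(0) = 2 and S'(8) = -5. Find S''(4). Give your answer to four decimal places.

1.3750

With M_i denoting the second derivative at x_i, h_i = 2, 2, 2, 2, and Δ_i = (y_(i+1) − y_i)/h_i = 0, -1/2, 2, 3/2:
  2·M_0 + 8·M_1 + 2·M_2 = 6(Δ_1 - Δ_0) = -3
  2·M_1 + 8·M_2 + 2·M_3 = 6(Δ_2 - Δ_1) = 15
  2·M_2 + 8·M_3 + 2·M_4 = 6(Δ_3 - Δ_2) = -3
Clamped end conditions give two more equations: 2h_0·M_0 + h_0·M_1 = 6(Δ_0 - S'(0)) = -12 and h_3·M_3 + 2h_3·M_4 = 6(S'(8) - Δ_3) = -39.
Hence M_0 = -169/56, M_1 = 1/28, M_2 = 11/8, M_3 = 55/28, M_4 = -601/56.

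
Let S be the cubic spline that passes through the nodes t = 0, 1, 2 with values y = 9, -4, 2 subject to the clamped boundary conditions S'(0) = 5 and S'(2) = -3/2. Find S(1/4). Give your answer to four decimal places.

Put m_i = S'' at the i-th knot. Here h = (1, 1) and Δ = (-13, 6), so the interior equations h_(i-1)·m_(i-1) + 2(h_(i-1)+h_i)·m_i + h_i·m_(i+1) = 6(Δ_i − Δ_(i-1)) read
  1·m_0 + 4·m_1 + 1·m_2 = 6(Δ_1 - Δ_0) = 114
Clamped end conditions give two more equations: 2h_0·m_0 + h_0·m_1 = 6(Δ_0 - S'(0)) = -108 and h_1·m_1 + 2h_1·m_2 = 6(S'(2) - Δ_1) = -45.
Solving: m_0 = -343/4, m_1 = 127/2, m_2 = -217/4.
On [0, 1], S(t) = 9 + 5·t - 343/8·t² + 199/8·t³.
With t = 1/4: S(1/4) = 4075/512.

7.9590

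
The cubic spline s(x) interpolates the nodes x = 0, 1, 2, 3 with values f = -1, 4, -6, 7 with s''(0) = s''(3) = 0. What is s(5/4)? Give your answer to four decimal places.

With M_i denoting the second derivative at x_i, h_i = 1, 1, 1, and Δ_i = (y_(i+1) − y_i)/h_i = 5, -10, 13:
  1·M_0 + 4·M_1 + 1·M_2 = 6(Δ_1 - Δ_0) = -90
  1·M_1 + 4·M_2 + 1·M_3 = 6(Δ_2 - Δ_1) = 138
Natural end conditions: M_0 = M_3 = 0.
Forward elimination and back-substitution give M_0 = 0, M_1 = -166/5, M_2 = 214/5, M_3 = 0.
On [1, 2], s(x) = 4 - 91/15·(x - 1) - 83/5·(x - 1)² + 38/3·(x - 1)³.
With (x - 1) = 1/4: s(5/4) = 263/160.

1.6438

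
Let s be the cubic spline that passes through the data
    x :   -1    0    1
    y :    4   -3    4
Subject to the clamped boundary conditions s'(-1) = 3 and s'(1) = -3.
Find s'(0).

With σ_i denoting the second derivative at x_i, h_i = 1, 1, and Δ_i = (y_(i+1) − y_i)/h_i = -7, 7:
  1·σ_0 + 4·σ_1 + 1·σ_2 = 6(Δ_1 - Δ_0) = 84
Clamped end conditions give two more equations: 2h_0·σ_0 + h_0·σ_1 = 6(Δ_0 - s'(-1)) = -60 and h_1·σ_1 + 2h_1·σ_2 = 6(s'(1) - Δ_1) = -60.
Solving: σ_0 = -54, σ_1 = 48, σ_2 = -54.
On [0, 1], s'(x) = b_1 + 2c_1·x + 3d_1·x² with b_1 = Δ_1 - h_1(2σ_1 + σ_2)/6 = 0, c_1 = σ_1/2 = 24, d_1 = (σ_2 - σ_1)/(6h_1) = -17. So s'(0) = 0.

0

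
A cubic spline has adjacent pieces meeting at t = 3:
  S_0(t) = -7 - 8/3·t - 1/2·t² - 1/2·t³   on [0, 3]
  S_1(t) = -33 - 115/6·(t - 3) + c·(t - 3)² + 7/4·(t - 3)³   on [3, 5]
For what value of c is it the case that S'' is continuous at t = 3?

S_0''(t) = -1 - 3·t, so S_0''(3) = -10. On the right, S_1''(3) = 2c, so c = -5.

-5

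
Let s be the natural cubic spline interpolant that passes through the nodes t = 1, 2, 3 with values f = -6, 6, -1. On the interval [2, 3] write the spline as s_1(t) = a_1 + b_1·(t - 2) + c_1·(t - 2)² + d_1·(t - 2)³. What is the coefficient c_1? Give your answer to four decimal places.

Let M_i = s''(x_i). Step sizes h_i = 1, 1; slopes of the chords Δ_i = (y_(i+1) - y_i)/h_i = 12, -7.
  1·M_0 + 4·M_1 + 1·M_2 = 6(Δ_1 - Δ_0) = -114
Natural end conditions: M_0 = M_2 = 0.
Solving the tridiagonal system: M_0 = 0, M_1 = -57/2, M_2 = 0.
On [2, 3], with s_1(t) = a_1 + b_1·(t - 2) + c_1·(t - 2)² + d_1·(t - 2)³: c_1 = M_1/2 = -57/4, d_1 = (M_2 - M_1)/(6h_1) = 19/4, b_1 = Δ_1 - h_1(2M_1 + M_2)/6 = 5/2.

-14.2500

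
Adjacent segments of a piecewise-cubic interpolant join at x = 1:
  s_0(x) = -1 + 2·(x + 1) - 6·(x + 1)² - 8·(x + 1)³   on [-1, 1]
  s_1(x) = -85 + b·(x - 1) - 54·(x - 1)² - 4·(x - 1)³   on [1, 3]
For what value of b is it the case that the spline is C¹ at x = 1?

s_0'(x) = 2 - 12·(x + 1) - 24·(x + 1)², so s_0'(1) = -118. On the right, s_1'(1) = b, so b = -118.

-118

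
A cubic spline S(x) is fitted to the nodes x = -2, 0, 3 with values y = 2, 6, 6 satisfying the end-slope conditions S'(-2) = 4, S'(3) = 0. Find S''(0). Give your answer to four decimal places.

-0.8000

Write M_i for S''(x_i). With h_i = 2, 3 and divided differences Δ_i = 2, 0, the continuity of S' gives the tridiagonal system
  2·M_0 + 10·M_1 + 3·M_2 = 6(Δ_1 - Δ_0) = -12
Clamped end conditions give two more equations: 2h_0·M_0 + h_0·M_1 = 6(Δ_0 - S'(-2)) = -12 and h_1·M_1 + 2h_1·M_2 = 6(S'(3) - Δ_1) = 0.
Solving the tridiagonal system: M_0 = -13/5, M_1 = -4/5, M_2 = 2/5.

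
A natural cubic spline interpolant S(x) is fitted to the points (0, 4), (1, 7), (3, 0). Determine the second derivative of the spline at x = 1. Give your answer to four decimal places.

-6.5000

Write σ_i for S''(x_i). With h_i = 1, 2 and divided differences Δ_i = 3, -7/2, the continuity of S' gives the tridiagonal system
  1·σ_0 + 6·σ_1 + 2·σ_2 = 6(Δ_1 - Δ_0) = -39
Natural end conditions: σ_0 = σ_2 = 0.
Solving the tridiagonal system: σ_0 = 0, σ_1 = -13/2, σ_2 = 0.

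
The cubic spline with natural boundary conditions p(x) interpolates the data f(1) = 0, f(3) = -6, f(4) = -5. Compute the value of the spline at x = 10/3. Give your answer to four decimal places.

-5.9136

Put M_i = p'' at the i-th knot. Here h = (2, 1) and Δ = (-3, 1), so the interior equations h_(i-1)·M_(i-1) + 2(h_(i-1)+h_i)·M_i + h_i·M_(i+1) = 6(Δ_i − Δ_(i-1)) read
  2·M_0 + 6·M_1 + 1·M_2 = 6(Δ_1 - Δ_0) = 24
Natural end conditions: M_0 = M_2 = 0.
Solving: M_0 = 0, M_1 = 4, M_2 = 0.
On [3, 4], p(x) = -6 - 1/3·(x - 3) + 2·(x - 3)² - 2/3·(x - 3)³.
With (x - 3) = 1/3: p(10/3) = -479/81.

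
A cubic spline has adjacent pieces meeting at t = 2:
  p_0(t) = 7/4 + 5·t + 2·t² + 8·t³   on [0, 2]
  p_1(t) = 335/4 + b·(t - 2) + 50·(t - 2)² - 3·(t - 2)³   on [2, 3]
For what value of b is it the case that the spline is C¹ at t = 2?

109

p_0'(t) = 5 + 4·t + 24·t², so p_0'(2) = 109. On the right, p_1'(2) = b, so b = 109.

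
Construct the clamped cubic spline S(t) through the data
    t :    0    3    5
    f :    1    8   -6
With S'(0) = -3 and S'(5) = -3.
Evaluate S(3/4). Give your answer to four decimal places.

Put σ_i = S'' at the i-th knot. Here h = (3, 2) and Δ = (7/3, -7), so the interior equations h_(i-1)·σ_(i-1) + 2(h_(i-1)+h_i)·σ_i + h_i·σ_(i+1) = 6(Δ_i − Δ_(i-1)) read
  3·σ_0 + 10·σ_1 + 2·σ_2 = 6(Δ_1 - Δ_0) = -56
Clamped end conditions give two more equations: 2h_0·σ_0 + h_0·σ_1 = 6(Δ_0 - S'(0)) = 32 and h_1·σ_1 + 2h_1·σ_2 = 6(S'(5) - Δ_1) = 24.
Hence σ_0 = 164/15, σ_1 = -56/5, σ_2 = 58/5.
On [0, 3], S(t) = 1 - 3·t + 82/15·t² - 166/135·t³.
With t = 3/4: S(3/4) = 209/160.

1.3063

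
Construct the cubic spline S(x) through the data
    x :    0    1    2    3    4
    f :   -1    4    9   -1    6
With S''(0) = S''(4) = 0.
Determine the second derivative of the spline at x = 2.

With m_i denoting the second derivative at x_i, h_i = 1, 1, 1, 1, and Δ_i = (y_(i+1) − y_i)/h_i = 5, 5, -10, 7:
  1·m_0 + 4·m_1 + 1·m_2 = 6(Δ_1 - Δ_0) = 0
  1·m_1 + 4·m_2 + 1·m_3 = 6(Δ_2 - Δ_1) = -90
  1·m_2 + 4·m_3 + 1·m_4 = 6(Δ_3 - Δ_2) = 102
Natural end conditions: m_0 = m_4 = 0.
Hence m_0 = 0, m_1 = 33/4, m_2 = -33, m_3 = 135/4, m_4 = 0.

-33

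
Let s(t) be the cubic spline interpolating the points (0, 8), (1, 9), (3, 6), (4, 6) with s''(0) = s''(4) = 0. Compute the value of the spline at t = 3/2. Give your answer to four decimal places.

With σ_i denoting the second derivative at x_i, h_i = 1, 2, 1, and Δ_i = (y_(i+1) − y_i)/h_i = 1, -3/2, 0:
  1·σ_0 + 6·σ_1 + 2·σ_2 = 6(Δ_1 - Δ_0) = -15
  2·σ_1 + 6·σ_2 + 1·σ_3 = 6(Δ_2 - Δ_1) = 9
Natural end conditions: σ_0 = σ_3 = 0.
Solving the tridiagonal system: σ_0 = 0, σ_1 = -27/8, σ_2 = 21/8, σ_3 = 0.
On [1, 3], s(t) = 9 - 1/8·(t - 1) - 27/16·(t - 1)² + 1/2·(t - 1)³.
With (t - 1) = 1/2: s(3/2) = 549/64.

8.5781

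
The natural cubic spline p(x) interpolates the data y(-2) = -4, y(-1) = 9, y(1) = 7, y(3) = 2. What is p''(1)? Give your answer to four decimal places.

Write σ_i for p''(x_i). With h_i = 1, 2, 2 and divided differences Δ_i = 13, -1, -5/2, the continuity of p' gives the tridiagonal system
  1·σ_0 + 6·σ_1 + 2·σ_2 = 6(Δ_1 - Δ_0) = -84
  2·σ_1 + 8·σ_2 + 2·σ_3 = 6(Δ_2 - Δ_1) = -9
Natural end conditions: σ_0 = σ_3 = 0.
Hence σ_0 = 0, σ_1 = -327/22, σ_2 = 57/22, σ_3 = 0.

2.5909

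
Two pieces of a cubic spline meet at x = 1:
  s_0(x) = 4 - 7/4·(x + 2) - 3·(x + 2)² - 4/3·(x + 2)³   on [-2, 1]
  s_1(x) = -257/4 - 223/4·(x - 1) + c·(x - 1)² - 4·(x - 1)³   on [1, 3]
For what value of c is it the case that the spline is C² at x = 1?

-15

s_0''(x) = -6 - 8·(x + 2), so s_0''(1) = -30. On the right, s_1''(1) = 2c, so c = -15.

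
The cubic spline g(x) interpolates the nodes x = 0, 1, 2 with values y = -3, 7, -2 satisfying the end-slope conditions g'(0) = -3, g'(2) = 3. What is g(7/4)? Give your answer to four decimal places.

-0.9805

Put m_i = g'' at the i-th knot. Here h = (1, 1) and Δ = (10, -9), so the interior equations h_(i-1)·m_(i-1) + 2(h_(i-1)+h_i)·m_i + h_i·m_(i+1) = 6(Δ_i − Δ_(i-1)) read
  1·m_0 + 4·m_1 + 1·m_2 = 6(Δ_1 - Δ_0) = -114
Clamped end conditions give two more equations: 2h_0·m_0 + h_0·m_1 = 6(Δ_0 - g'(0)) = 78 and h_1·m_1 + 2h_1·m_2 = 6(g'(2) - Δ_1) = 72.
Solving: m_0 = 141/2, m_1 = -63, m_2 = 135/2.
On [1, 2], g(x) = 7 + 3/4·(x - 1) - 63/2·(x - 1)² + 87/4·(x - 1)³.
With (x - 1) = 3/4: g(7/4) = -251/256.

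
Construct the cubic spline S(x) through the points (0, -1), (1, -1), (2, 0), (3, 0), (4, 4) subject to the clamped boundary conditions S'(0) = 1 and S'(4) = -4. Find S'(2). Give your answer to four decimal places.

-0.4286

With σ_i denoting the second derivative at x_i, h_i = 1, 1, 1, 1, and Δ_i = (y_(i+1) − y_i)/h_i = 0, 1, 0, 4:
  1·σ_0 + 4·σ_1 + 1·σ_2 = 6(Δ_1 - Δ_0) = 6
  1·σ_1 + 4·σ_2 + 1·σ_3 = 6(Δ_2 - Δ_1) = -6
  1·σ_2 + 4·σ_3 + 1·σ_4 = 6(Δ_3 - Δ_2) = 24
Clamped end conditions give two more equations: 2h_0·σ_0 + h_0·σ_1 = 6(Δ_0 - S'(0)) = -6 and h_3·σ_3 + 2h_3·σ_4 = 6(S'(4) - Δ_3) = -48.
Solving: σ_0 = -73/14, σ_1 = 31/7, σ_2 = -13/2, σ_3 = 109/7, σ_4 = -445/14.
On [2, 3], S'(x) = b_2 + 2c_2·(x - 2) + 3d_2·(x - 2)² with b_2 = Δ_2 - h_2(2σ_2 + σ_3)/6 = -3/7, c_2 = σ_2/2 = -13/4, d_2 = (σ_3 - σ_2)/(6h_2) = 103/28. So S'(2) = -3/7.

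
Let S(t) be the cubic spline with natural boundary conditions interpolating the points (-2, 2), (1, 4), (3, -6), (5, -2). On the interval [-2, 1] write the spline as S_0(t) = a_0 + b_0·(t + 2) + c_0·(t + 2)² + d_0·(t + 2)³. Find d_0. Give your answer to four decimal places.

With M_i denoting the second derivative at x_i, h_i = 3, 2, 2, and Δ_i = (y_(i+1) − y_i)/h_i = 2/3, -5, 2:
  3·M_0 + 10·M_1 + 2·M_2 = 6(Δ_1 - Δ_0) = -34
  2·M_1 + 8·M_2 + 2·M_3 = 6(Δ_2 - Δ_1) = 42
Natural end conditions: M_0 = M_3 = 0.
Forward elimination and back-substitution give M_0 = 0, M_1 = -89/19, M_2 = 122/19, M_3 = 0.
On [-2, 1], with S_0(t) = a_0 + b_0·(t + 2) + c_0·(t + 2)² + d_0·(t + 2)³: c_0 = M_0/2 = 0, d_0 = (M_1 - M_0)/(6h_0) = -89/342, b_0 = Δ_0 - h_0(2M_0 + M_1)/6 = 343/114.

-0.2602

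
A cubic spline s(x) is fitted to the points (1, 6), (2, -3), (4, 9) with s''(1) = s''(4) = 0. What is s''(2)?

15

With M_i denoting the second derivative at x_i, h_i = 1, 2, and Δ_i = (y_(i+1) − y_i)/h_i = -9, 6:
  1·M_0 + 6·M_1 + 2·M_2 = 6(Δ_1 - Δ_0) = 90
Natural end conditions: M_0 = M_2 = 0.
Solving: M_0 = 0, M_1 = 15, M_2 = 0.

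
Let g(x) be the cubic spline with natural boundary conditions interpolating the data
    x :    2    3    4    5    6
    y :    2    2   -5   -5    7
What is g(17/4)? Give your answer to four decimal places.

-6.1459

Put m_i = g'' at the i-th knot. Here h = (1, 1, 1, 1) and Δ = (0, -7, 0, 12), so the interior equations h_(i-1)·m_(i-1) + 2(h_(i-1)+h_i)·m_i + h_i·m_(i+1) = 6(Δ_i − Δ_(i-1)) read
  1·m_0 + 4·m_1 + 1·m_2 = 6(Δ_1 - Δ_0) = -42
  1·m_1 + 4·m_2 + 1·m_3 = 6(Δ_2 - Δ_1) = 42
  1·m_2 + 4·m_3 + 1·m_4 = 6(Δ_3 - Δ_2) = 72
Natural end conditions: m_0 = m_4 = 0.
Forward elimination and back-substitution give m_0 = 0, m_1 = -363/28, m_2 = 69/7, m_3 = 435/28, m_4 = 0.
On [4, 5], g(x) = -5 - 47/8·(x - 4) + 69/14·(x - 4)² + 53/56·(x - 4)³.
With (x - 4) = 1/4: g(17/4) = -22027/3584.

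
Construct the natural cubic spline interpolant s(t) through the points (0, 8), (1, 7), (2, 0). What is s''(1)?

Let m_i = s''(x_i). Step sizes h_i = 1, 1; slopes of the chords Δ_i = (y_(i+1) - y_i)/h_i = -1, -7.
  1·m_0 + 4·m_1 + 1·m_2 = 6(Δ_1 - Δ_0) = -36
Natural end conditions: m_0 = m_2 = 0.
Solving: m_0 = 0, m_1 = -9, m_2 = 0.

-9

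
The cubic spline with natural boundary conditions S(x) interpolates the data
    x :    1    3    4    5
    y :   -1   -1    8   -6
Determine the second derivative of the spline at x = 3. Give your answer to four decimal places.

15.3913

With σ_i denoting the second derivative at x_i, h_i = 2, 1, 1, and Δ_i = (y_(i+1) − y_i)/h_i = 0, 9, -14:
  2·σ_0 + 6·σ_1 + 1·σ_2 = 6(Δ_1 - Δ_0) = 54
  1·σ_1 + 4·σ_2 + 1·σ_3 = 6(Δ_2 - Δ_1) = -138
Natural end conditions: σ_0 = σ_3 = 0.
Hence σ_0 = 0, σ_1 = 354/23, σ_2 = -882/23, σ_3 = 0.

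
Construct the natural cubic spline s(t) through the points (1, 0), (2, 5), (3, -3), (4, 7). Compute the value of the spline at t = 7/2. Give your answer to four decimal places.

-0.1250

With σ_i denoting the second derivative at x_i, h_i = 1, 1, 1, and Δ_i = (y_(i+1) − y_i)/h_i = 5, -8, 10:
  1·σ_0 + 4·σ_1 + 1·σ_2 = 6(Δ_1 - Δ_0) = -78
  1·σ_1 + 4·σ_2 + 1·σ_3 = 6(Δ_2 - Δ_1) = 108
Natural end conditions: σ_0 = σ_3 = 0.
Solving: σ_0 = 0, σ_1 = -28, σ_2 = 34, σ_3 = 0.
On [3, 4], s(t) = -3 - 4/3·(t - 3) + 17·(t - 3)² - 17/3·(t - 3)³.
With (t - 3) = 1/2: s(7/2) = -1/8.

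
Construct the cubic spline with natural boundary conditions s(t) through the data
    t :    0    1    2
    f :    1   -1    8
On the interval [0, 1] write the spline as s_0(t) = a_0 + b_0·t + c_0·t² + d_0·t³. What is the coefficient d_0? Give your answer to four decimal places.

2.7500

Let m_i = s''(x_i). Step sizes h_i = 1, 1; slopes of the chords Δ_i = (y_(i+1) - y_i)/h_i = -2, 9.
  1·m_0 + 4·m_1 + 1·m_2 = 6(Δ_1 - Δ_0) = 66
Natural end conditions: m_0 = m_2 = 0.
Solving the tridiagonal system: m_0 = 0, m_1 = 33/2, m_2 = 0.
On [0, 1], with s_0(t) = a_0 + b_0·t + c_0·t² + d_0·t³: c_0 = m_0/2 = 0, d_0 = (m_1 - m_0)/(6h_0) = 11/4, b_0 = Δ_0 - h_0(2m_0 + m_1)/6 = -19/4.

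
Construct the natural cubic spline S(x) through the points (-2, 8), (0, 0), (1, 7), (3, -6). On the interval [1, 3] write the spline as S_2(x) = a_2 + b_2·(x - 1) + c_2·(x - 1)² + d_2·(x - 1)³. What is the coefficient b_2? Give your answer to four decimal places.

Put M_i = S'' at the i-th knot. Here h = (2, 1, 2) and Δ = (-4, 7, -13/2), so the interior equations h_(i-1)·M_(i-1) + 2(h_(i-1)+h_i)·M_i + h_i·M_(i+1) = 6(Δ_i − Δ_(i-1)) read
  2·M_0 + 6·M_1 + 1·M_2 = 6(Δ_1 - Δ_0) = 66
  1·M_1 + 6·M_2 + 2·M_3 = 6(Δ_2 - Δ_1) = -81
Natural end conditions: M_0 = M_3 = 0.
Solving: M_0 = 0, M_1 = 477/35, M_2 = -552/35, M_3 = 0.
On [1, 3], with S_2(x) = a_2 + b_2·(x - 1) + c_2·(x - 1)² + d_2·(x - 1)³: c_2 = M_2/2 = -276/35, d_2 = (M_3 - M_2)/(6h_2) = 46/35, b_2 = Δ_2 - h_2(2M_2 + M_3)/6 = 281/70.

4.0143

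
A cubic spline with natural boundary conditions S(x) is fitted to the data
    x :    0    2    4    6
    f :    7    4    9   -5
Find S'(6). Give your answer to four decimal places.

-9.8000

Write M_i for S''(x_i). With h_i = 2, 2, 2 and divided differences Δ_i = -3/2, 5/2, -7, the continuity of S' gives the tridiagonal system
  2·M_0 + 8·M_1 + 2·M_2 = 6(Δ_1 - Δ_0) = 24
  2·M_1 + 8·M_2 + 2·M_3 = 6(Δ_2 - Δ_1) = -57
Natural end conditions: M_0 = M_3 = 0.
Forward elimination and back-substitution give M_0 = 0, M_1 = 51/10, M_2 = -42/5, M_3 = 0.
On [4, 6], S'(x) = b_2 + 2c_2·(x - 4) + 3d_2·(x - 4)² with b_2 = Δ_2 - h_2(2M_2 + M_3)/6 = -7/5, c_2 = M_2/2 = -21/5, d_2 = (M_3 - M_2)/(6h_2) = 7/10. So S'(6) = -49/5.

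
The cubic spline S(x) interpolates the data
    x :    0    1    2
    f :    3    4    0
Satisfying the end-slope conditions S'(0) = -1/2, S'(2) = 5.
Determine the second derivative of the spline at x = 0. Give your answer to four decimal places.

14.7500

Let M_i = S''(x_i). Step sizes h_i = 1, 1; slopes of the chords Δ_i = (y_(i+1) - y_i)/h_i = 1, -4.
  1·M_0 + 4·M_1 + 1·M_2 = 6(Δ_1 - Δ_0) = -30
Clamped end conditions give two more equations: 2h_0·M_0 + h_0·M_1 = 6(Δ_0 - S'(0)) = 9 and h_1·M_1 + 2h_1·M_2 = 6(S'(2) - Δ_1) = 54.
Solving the tridiagonal system: M_0 = 59/4, M_1 = -41/2, M_2 = 149/4.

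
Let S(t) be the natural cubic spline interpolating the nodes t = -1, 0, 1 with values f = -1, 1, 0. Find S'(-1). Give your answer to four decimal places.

Let M_i = S''(x_i). Step sizes h_i = 1, 1; slopes of the chords Δ_i = (y_(i+1) - y_i)/h_i = 2, -1.
  1·M_0 + 4·M_1 + 1·M_2 = 6(Δ_1 - Δ_0) = -18
Natural end conditions: M_0 = M_2 = 0.
Solving: M_0 = 0, M_1 = -9/2, M_2 = 0.
On [-1, 0], S'(t) = b_0 + 2c_0·(t + 1) + 3d_0·(t + 1)² with b_0 = Δ_0 - h_0(2M_0 + M_1)/6 = 11/4, c_0 = M_0/2 = 0, d_0 = (M_1 - M_0)/(6h_0) = -3/4. So S'(-1) = 11/4.

2.7500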